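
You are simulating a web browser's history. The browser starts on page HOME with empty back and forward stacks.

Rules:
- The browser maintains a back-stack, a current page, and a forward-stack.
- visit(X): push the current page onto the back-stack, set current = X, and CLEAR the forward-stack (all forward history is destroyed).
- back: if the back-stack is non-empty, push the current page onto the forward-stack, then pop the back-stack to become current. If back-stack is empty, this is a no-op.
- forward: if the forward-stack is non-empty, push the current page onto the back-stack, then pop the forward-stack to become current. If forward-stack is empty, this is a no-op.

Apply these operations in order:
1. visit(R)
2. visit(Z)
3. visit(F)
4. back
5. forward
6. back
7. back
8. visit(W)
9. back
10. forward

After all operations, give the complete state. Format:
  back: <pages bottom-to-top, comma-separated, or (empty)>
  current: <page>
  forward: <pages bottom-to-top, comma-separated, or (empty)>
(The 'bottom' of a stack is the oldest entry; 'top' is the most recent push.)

Answer: back: HOME,R
current: W
forward: (empty)

Derivation:
After 1 (visit(R)): cur=R back=1 fwd=0
After 2 (visit(Z)): cur=Z back=2 fwd=0
After 3 (visit(F)): cur=F back=3 fwd=0
After 4 (back): cur=Z back=2 fwd=1
After 5 (forward): cur=F back=3 fwd=0
After 6 (back): cur=Z back=2 fwd=1
After 7 (back): cur=R back=1 fwd=2
After 8 (visit(W)): cur=W back=2 fwd=0
After 9 (back): cur=R back=1 fwd=1
After 10 (forward): cur=W back=2 fwd=0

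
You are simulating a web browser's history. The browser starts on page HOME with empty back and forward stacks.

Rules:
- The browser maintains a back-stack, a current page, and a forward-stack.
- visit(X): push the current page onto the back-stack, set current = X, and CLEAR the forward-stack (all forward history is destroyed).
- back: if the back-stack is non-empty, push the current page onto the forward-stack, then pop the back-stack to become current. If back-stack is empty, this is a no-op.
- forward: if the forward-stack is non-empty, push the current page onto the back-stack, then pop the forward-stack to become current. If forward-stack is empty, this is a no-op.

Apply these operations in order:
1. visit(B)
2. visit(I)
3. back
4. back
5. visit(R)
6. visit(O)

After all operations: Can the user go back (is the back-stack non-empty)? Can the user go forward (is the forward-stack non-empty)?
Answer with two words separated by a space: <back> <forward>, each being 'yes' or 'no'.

After 1 (visit(B)): cur=B back=1 fwd=0
After 2 (visit(I)): cur=I back=2 fwd=0
After 3 (back): cur=B back=1 fwd=1
After 4 (back): cur=HOME back=0 fwd=2
After 5 (visit(R)): cur=R back=1 fwd=0
After 6 (visit(O)): cur=O back=2 fwd=0

Answer: yes no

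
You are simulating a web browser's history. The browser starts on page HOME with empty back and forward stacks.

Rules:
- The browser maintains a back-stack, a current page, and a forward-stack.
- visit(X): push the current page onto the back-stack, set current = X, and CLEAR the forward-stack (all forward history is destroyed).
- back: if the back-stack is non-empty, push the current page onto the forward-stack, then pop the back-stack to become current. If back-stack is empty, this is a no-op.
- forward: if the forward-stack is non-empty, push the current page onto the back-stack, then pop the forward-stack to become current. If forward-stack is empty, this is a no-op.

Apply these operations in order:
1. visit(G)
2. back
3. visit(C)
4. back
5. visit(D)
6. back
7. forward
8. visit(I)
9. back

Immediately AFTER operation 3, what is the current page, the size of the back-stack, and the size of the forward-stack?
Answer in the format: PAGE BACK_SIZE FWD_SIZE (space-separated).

After 1 (visit(G)): cur=G back=1 fwd=0
After 2 (back): cur=HOME back=0 fwd=1
After 3 (visit(C)): cur=C back=1 fwd=0

C 1 0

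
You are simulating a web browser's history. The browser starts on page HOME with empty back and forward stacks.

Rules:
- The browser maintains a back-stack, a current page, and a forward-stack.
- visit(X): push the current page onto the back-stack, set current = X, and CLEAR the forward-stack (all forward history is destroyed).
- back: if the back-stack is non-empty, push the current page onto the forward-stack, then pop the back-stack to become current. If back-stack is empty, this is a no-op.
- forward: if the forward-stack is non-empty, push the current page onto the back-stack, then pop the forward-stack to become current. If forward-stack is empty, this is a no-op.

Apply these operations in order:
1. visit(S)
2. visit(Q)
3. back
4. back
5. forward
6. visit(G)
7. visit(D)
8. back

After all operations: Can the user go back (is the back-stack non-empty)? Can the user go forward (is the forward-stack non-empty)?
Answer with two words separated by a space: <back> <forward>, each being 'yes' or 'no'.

Answer: yes yes

Derivation:
After 1 (visit(S)): cur=S back=1 fwd=0
After 2 (visit(Q)): cur=Q back=2 fwd=0
After 3 (back): cur=S back=1 fwd=1
After 4 (back): cur=HOME back=0 fwd=2
After 5 (forward): cur=S back=1 fwd=1
After 6 (visit(G)): cur=G back=2 fwd=0
After 7 (visit(D)): cur=D back=3 fwd=0
After 8 (back): cur=G back=2 fwd=1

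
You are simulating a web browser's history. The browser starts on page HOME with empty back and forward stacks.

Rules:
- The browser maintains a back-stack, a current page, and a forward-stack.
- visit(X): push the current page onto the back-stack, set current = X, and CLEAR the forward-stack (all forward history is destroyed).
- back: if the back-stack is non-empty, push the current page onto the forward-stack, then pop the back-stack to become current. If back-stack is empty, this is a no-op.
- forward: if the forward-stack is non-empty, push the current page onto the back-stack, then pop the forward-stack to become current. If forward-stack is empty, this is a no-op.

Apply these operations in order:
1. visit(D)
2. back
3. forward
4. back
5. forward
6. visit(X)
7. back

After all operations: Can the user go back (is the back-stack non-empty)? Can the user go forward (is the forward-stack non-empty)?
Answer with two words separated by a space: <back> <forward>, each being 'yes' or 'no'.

Answer: yes yes

Derivation:
After 1 (visit(D)): cur=D back=1 fwd=0
After 2 (back): cur=HOME back=0 fwd=1
After 3 (forward): cur=D back=1 fwd=0
After 4 (back): cur=HOME back=0 fwd=1
After 5 (forward): cur=D back=1 fwd=0
After 6 (visit(X)): cur=X back=2 fwd=0
After 7 (back): cur=D back=1 fwd=1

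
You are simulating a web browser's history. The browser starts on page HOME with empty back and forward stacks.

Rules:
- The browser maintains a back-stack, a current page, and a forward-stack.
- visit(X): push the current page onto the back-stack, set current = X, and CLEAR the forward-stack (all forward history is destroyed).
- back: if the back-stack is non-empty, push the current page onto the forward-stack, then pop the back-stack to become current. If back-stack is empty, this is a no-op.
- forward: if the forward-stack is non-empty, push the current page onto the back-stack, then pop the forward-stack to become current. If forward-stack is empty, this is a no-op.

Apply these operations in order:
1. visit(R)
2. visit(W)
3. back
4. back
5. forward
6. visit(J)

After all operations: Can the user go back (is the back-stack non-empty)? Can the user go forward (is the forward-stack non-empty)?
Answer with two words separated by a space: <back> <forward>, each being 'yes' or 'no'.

After 1 (visit(R)): cur=R back=1 fwd=0
After 2 (visit(W)): cur=W back=2 fwd=0
After 3 (back): cur=R back=1 fwd=1
After 4 (back): cur=HOME back=0 fwd=2
After 5 (forward): cur=R back=1 fwd=1
After 6 (visit(J)): cur=J back=2 fwd=0

Answer: yes no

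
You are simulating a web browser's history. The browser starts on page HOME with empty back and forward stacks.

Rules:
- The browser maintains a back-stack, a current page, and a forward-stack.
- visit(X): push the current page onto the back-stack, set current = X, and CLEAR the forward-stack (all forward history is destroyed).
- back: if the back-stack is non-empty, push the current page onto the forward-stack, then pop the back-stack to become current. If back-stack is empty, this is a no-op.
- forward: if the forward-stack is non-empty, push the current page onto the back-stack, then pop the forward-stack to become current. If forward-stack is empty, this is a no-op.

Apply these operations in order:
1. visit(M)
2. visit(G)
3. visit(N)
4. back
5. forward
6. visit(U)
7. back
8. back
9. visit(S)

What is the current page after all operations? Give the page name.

Answer: S

Derivation:
After 1 (visit(M)): cur=M back=1 fwd=0
After 2 (visit(G)): cur=G back=2 fwd=0
After 3 (visit(N)): cur=N back=3 fwd=0
After 4 (back): cur=G back=2 fwd=1
After 5 (forward): cur=N back=3 fwd=0
After 6 (visit(U)): cur=U back=4 fwd=0
After 7 (back): cur=N back=3 fwd=1
After 8 (back): cur=G back=2 fwd=2
After 9 (visit(S)): cur=S back=3 fwd=0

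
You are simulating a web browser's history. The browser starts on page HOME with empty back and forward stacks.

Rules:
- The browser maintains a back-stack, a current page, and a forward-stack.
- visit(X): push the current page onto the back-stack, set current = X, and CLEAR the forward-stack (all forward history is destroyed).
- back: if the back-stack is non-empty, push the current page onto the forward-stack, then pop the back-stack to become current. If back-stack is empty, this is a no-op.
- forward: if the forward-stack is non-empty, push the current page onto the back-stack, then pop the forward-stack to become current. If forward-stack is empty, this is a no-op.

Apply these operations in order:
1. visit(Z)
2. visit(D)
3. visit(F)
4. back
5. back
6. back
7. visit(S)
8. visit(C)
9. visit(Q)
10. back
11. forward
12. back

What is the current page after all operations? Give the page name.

After 1 (visit(Z)): cur=Z back=1 fwd=0
After 2 (visit(D)): cur=D back=2 fwd=0
After 3 (visit(F)): cur=F back=3 fwd=0
After 4 (back): cur=D back=2 fwd=1
After 5 (back): cur=Z back=1 fwd=2
After 6 (back): cur=HOME back=0 fwd=3
After 7 (visit(S)): cur=S back=1 fwd=0
After 8 (visit(C)): cur=C back=2 fwd=0
After 9 (visit(Q)): cur=Q back=3 fwd=0
After 10 (back): cur=C back=2 fwd=1
After 11 (forward): cur=Q back=3 fwd=0
After 12 (back): cur=C back=2 fwd=1

Answer: C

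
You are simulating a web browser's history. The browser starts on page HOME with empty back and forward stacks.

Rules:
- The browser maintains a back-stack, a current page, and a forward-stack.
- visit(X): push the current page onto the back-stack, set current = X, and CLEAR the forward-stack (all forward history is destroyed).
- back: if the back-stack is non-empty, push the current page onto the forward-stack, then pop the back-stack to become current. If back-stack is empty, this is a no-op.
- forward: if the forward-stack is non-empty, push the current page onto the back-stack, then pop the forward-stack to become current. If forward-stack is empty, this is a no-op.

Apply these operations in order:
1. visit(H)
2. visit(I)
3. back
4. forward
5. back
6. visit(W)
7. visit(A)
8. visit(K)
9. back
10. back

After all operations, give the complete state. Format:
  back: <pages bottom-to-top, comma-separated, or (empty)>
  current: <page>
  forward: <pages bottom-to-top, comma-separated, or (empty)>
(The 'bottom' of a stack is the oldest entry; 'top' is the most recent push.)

After 1 (visit(H)): cur=H back=1 fwd=0
After 2 (visit(I)): cur=I back=2 fwd=0
After 3 (back): cur=H back=1 fwd=1
After 4 (forward): cur=I back=2 fwd=0
After 5 (back): cur=H back=1 fwd=1
After 6 (visit(W)): cur=W back=2 fwd=0
After 7 (visit(A)): cur=A back=3 fwd=0
After 8 (visit(K)): cur=K back=4 fwd=0
After 9 (back): cur=A back=3 fwd=1
After 10 (back): cur=W back=2 fwd=2

Answer: back: HOME,H
current: W
forward: K,A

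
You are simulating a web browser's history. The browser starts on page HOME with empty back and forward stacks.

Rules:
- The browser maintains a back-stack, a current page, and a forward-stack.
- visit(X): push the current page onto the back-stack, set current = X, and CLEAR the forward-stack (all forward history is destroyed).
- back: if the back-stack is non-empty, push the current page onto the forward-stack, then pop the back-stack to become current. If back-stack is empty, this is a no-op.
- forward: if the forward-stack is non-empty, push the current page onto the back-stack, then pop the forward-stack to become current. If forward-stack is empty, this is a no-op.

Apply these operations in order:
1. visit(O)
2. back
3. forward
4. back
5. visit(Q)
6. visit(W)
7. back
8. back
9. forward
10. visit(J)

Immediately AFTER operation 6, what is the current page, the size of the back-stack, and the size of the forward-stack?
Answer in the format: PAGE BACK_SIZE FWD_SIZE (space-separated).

After 1 (visit(O)): cur=O back=1 fwd=0
After 2 (back): cur=HOME back=0 fwd=1
After 3 (forward): cur=O back=1 fwd=0
After 4 (back): cur=HOME back=0 fwd=1
After 5 (visit(Q)): cur=Q back=1 fwd=0
After 6 (visit(W)): cur=W back=2 fwd=0

W 2 0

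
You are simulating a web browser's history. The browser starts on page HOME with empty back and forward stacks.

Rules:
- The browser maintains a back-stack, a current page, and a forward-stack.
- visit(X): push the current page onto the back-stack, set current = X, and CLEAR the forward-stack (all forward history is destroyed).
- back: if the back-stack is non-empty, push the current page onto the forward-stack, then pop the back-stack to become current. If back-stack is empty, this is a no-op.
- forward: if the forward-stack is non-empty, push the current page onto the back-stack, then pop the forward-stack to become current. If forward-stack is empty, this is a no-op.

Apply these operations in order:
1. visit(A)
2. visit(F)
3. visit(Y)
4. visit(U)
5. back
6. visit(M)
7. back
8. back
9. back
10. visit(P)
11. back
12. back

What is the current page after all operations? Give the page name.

After 1 (visit(A)): cur=A back=1 fwd=0
After 2 (visit(F)): cur=F back=2 fwd=0
After 3 (visit(Y)): cur=Y back=3 fwd=0
After 4 (visit(U)): cur=U back=4 fwd=0
After 5 (back): cur=Y back=3 fwd=1
After 6 (visit(M)): cur=M back=4 fwd=0
After 7 (back): cur=Y back=3 fwd=1
After 8 (back): cur=F back=2 fwd=2
After 9 (back): cur=A back=1 fwd=3
After 10 (visit(P)): cur=P back=2 fwd=0
After 11 (back): cur=A back=1 fwd=1
After 12 (back): cur=HOME back=0 fwd=2

Answer: HOME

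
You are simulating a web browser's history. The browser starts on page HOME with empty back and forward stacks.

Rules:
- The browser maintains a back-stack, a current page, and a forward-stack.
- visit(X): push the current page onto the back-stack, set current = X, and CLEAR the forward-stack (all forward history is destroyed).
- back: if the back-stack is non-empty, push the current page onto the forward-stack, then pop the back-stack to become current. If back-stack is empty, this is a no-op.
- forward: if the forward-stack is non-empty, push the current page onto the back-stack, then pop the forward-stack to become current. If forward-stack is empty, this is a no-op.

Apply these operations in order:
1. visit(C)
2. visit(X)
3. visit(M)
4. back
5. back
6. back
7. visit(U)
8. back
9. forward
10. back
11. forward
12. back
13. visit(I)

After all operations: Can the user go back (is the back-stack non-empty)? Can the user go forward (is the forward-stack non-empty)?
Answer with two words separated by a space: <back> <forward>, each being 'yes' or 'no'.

After 1 (visit(C)): cur=C back=1 fwd=0
After 2 (visit(X)): cur=X back=2 fwd=0
After 3 (visit(M)): cur=M back=3 fwd=0
After 4 (back): cur=X back=2 fwd=1
After 5 (back): cur=C back=1 fwd=2
After 6 (back): cur=HOME back=0 fwd=3
After 7 (visit(U)): cur=U back=1 fwd=0
After 8 (back): cur=HOME back=0 fwd=1
After 9 (forward): cur=U back=1 fwd=0
After 10 (back): cur=HOME back=0 fwd=1
After 11 (forward): cur=U back=1 fwd=0
After 12 (back): cur=HOME back=0 fwd=1
After 13 (visit(I)): cur=I back=1 fwd=0

Answer: yes no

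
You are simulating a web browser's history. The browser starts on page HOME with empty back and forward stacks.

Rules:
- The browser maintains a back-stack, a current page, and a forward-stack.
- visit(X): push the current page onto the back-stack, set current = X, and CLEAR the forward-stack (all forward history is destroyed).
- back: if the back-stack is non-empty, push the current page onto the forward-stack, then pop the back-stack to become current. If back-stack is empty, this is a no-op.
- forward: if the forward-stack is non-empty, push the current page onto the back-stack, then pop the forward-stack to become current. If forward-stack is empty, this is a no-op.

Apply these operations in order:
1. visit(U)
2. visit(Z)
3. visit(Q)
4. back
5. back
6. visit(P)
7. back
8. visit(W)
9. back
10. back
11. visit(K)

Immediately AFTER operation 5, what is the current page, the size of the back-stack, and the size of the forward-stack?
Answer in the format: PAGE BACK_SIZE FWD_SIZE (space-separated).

After 1 (visit(U)): cur=U back=1 fwd=0
After 2 (visit(Z)): cur=Z back=2 fwd=0
After 3 (visit(Q)): cur=Q back=3 fwd=0
After 4 (back): cur=Z back=2 fwd=1
After 5 (back): cur=U back=1 fwd=2

U 1 2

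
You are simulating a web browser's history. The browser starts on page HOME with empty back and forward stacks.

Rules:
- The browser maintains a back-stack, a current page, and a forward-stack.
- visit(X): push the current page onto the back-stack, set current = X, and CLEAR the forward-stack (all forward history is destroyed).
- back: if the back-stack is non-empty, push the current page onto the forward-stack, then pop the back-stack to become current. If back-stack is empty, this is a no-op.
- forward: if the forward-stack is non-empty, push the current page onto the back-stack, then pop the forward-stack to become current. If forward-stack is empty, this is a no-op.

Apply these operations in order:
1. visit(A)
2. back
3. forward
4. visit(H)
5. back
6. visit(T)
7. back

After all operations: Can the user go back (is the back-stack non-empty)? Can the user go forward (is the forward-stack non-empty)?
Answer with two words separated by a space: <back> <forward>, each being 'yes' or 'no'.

Answer: yes yes

Derivation:
After 1 (visit(A)): cur=A back=1 fwd=0
After 2 (back): cur=HOME back=0 fwd=1
After 3 (forward): cur=A back=1 fwd=0
After 4 (visit(H)): cur=H back=2 fwd=0
After 5 (back): cur=A back=1 fwd=1
After 6 (visit(T)): cur=T back=2 fwd=0
After 7 (back): cur=A back=1 fwd=1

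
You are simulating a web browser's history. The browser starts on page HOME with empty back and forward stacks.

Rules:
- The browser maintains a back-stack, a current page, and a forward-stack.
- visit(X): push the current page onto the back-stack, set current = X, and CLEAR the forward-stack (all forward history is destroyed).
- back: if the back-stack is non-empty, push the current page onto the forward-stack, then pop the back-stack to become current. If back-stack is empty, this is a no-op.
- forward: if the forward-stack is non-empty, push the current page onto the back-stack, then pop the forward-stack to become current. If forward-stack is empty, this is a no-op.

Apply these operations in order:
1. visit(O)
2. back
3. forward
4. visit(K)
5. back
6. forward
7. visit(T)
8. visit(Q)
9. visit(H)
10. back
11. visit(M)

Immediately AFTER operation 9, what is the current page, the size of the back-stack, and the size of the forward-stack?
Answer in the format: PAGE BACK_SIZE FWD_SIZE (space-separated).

After 1 (visit(O)): cur=O back=1 fwd=0
After 2 (back): cur=HOME back=0 fwd=1
After 3 (forward): cur=O back=1 fwd=0
After 4 (visit(K)): cur=K back=2 fwd=0
After 5 (back): cur=O back=1 fwd=1
After 6 (forward): cur=K back=2 fwd=0
After 7 (visit(T)): cur=T back=3 fwd=0
After 8 (visit(Q)): cur=Q back=4 fwd=0
After 9 (visit(H)): cur=H back=5 fwd=0

H 5 0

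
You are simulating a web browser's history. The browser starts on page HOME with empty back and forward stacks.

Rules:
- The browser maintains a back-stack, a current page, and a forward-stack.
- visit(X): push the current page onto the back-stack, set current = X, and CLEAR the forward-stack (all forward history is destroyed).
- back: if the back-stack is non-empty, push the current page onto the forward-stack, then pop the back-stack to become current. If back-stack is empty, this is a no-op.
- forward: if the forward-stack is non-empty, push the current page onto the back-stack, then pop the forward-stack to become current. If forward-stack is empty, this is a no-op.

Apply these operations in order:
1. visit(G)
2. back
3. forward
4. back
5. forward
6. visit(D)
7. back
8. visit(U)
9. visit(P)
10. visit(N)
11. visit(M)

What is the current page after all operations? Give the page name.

Answer: M

Derivation:
After 1 (visit(G)): cur=G back=1 fwd=0
After 2 (back): cur=HOME back=0 fwd=1
After 3 (forward): cur=G back=1 fwd=0
After 4 (back): cur=HOME back=0 fwd=1
After 5 (forward): cur=G back=1 fwd=0
After 6 (visit(D)): cur=D back=2 fwd=0
After 7 (back): cur=G back=1 fwd=1
After 8 (visit(U)): cur=U back=2 fwd=0
After 9 (visit(P)): cur=P back=3 fwd=0
After 10 (visit(N)): cur=N back=4 fwd=0
After 11 (visit(M)): cur=M back=5 fwd=0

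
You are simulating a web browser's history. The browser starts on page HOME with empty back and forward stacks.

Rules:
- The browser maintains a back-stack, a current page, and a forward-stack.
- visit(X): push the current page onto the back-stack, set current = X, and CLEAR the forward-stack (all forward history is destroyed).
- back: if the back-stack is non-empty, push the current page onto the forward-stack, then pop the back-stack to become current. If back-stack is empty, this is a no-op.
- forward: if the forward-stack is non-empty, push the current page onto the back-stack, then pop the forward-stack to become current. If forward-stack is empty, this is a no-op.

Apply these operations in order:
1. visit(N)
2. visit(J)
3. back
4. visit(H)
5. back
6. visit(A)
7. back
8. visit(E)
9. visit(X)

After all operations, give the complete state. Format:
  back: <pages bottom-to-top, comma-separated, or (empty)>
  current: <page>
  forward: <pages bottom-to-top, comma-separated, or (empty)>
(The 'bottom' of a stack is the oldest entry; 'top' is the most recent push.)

After 1 (visit(N)): cur=N back=1 fwd=0
After 2 (visit(J)): cur=J back=2 fwd=0
After 3 (back): cur=N back=1 fwd=1
After 4 (visit(H)): cur=H back=2 fwd=0
After 5 (back): cur=N back=1 fwd=1
After 6 (visit(A)): cur=A back=2 fwd=0
After 7 (back): cur=N back=1 fwd=1
After 8 (visit(E)): cur=E back=2 fwd=0
After 9 (visit(X)): cur=X back=3 fwd=0

Answer: back: HOME,N,E
current: X
forward: (empty)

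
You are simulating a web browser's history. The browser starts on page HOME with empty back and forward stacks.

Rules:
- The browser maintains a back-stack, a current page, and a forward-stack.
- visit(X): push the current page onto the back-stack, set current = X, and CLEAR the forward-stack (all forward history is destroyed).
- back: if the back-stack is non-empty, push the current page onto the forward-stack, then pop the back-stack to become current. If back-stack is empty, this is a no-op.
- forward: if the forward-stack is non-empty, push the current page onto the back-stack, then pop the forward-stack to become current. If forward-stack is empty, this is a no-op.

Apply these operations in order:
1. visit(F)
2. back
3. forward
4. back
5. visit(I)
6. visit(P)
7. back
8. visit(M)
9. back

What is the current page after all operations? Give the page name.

Answer: I

Derivation:
After 1 (visit(F)): cur=F back=1 fwd=0
After 2 (back): cur=HOME back=0 fwd=1
After 3 (forward): cur=F back=1 fwd=0
After 4 (back): cur=HOME back=0 fwd=1
After 5 (visit(I)): cur=I back=1 fwd=0
After 6 (visit(P)): cur=P back=2 fwd=0
After 7 (back): cur=I back=1 fwd=1
After 8 (visit(M)): cur=M back=2 fwd=0
After 9 (back): cur=I back=1 fwd=1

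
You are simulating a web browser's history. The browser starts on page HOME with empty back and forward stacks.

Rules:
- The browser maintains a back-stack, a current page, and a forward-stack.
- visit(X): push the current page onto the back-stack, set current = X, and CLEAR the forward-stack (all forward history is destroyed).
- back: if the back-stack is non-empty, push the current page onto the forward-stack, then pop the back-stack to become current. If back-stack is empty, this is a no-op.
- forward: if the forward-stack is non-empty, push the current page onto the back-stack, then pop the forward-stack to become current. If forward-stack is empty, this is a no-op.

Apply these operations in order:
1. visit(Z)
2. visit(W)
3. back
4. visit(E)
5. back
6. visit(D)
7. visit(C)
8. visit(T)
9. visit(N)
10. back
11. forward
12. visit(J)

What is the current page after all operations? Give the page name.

Answer: J

Derivation:
After 1 (visit(Z)): cur=Z back=1 fwd=0
After 2 (visit(W)): cur=W back=2 fwd=0
After 3 (back): cur=Z back=1 fwd=1
After 4 (visit(E)): cur=E back=2 fwd=0
After 5 (back): cur=Z back=1 fwd=1
After 6 (visit(D)): cur=D back=2 fwd=0
After 7 (visit(C)): cur=C back=3 fwd=0
After 8 (visit(T)): cur=T back=4 fwd=0
After 9 (visit(N)): cur=N back=5 fwd=0
After 10 (back): cur=T back=4 fwd=1
After 11 (forward): cur=N back=5 fwd=0
After 12 (visit(J)): cur=J back=6 fwd=0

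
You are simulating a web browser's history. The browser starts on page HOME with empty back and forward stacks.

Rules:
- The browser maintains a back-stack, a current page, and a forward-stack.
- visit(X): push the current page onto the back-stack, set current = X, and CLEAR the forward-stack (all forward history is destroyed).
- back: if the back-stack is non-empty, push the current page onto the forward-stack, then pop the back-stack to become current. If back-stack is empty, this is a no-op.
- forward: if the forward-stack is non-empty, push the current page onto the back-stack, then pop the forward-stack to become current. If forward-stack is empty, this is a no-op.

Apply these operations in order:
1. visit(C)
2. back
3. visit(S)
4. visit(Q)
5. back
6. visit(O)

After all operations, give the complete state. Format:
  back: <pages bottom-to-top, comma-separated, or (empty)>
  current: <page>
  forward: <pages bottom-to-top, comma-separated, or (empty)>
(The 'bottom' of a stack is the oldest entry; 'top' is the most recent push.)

Answer: back: HOME,S
current: O
forward: (empty)

Derivation:
After 1 (visit(C)): cur=C back=1 fwd=0
After 2 (back): cur=HOME back=0 fwd=1
After 3 (visit(S)): cur=S back=1 fwd=0
After 4 (visit(Q)): cur=Q back=2 fwd=0
After 5 (back): cur=S back=1 fwd=1
After 6 (visit(O)): cur=O back=2 fwd=0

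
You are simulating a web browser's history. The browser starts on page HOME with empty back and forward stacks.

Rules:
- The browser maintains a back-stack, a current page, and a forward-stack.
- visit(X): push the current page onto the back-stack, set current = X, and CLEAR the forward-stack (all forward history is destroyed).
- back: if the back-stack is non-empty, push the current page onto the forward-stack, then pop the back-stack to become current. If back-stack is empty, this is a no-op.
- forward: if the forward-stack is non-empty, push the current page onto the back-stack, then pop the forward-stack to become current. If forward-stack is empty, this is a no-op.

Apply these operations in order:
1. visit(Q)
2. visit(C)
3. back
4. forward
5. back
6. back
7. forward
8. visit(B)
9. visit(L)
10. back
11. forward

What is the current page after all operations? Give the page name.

After 1 (visit(Q)): cur=Q back=1 fwd=0
After 2 (visit(C)): cur=C back=2 fwd=0
After 3 (back): cur=Q back=1 fwd=1
After 4 (forward): cur=C back=2 fwd=0
After 5 (back): cur=Q back=1 fwd=1
After 6 (back): cur=HOME back=0 fwd=2
After 7 (forward): cur=Q back=1 fwd=1
After 8 (visit(B)): cur=B back=2 fwd=0
After 9 (visit(L)): cur=L back=3 fwd=0
After 10 (back): cur=B back=2 fwd=1
After 11 (forward): cur=L back=3 fwd=0

Answer: L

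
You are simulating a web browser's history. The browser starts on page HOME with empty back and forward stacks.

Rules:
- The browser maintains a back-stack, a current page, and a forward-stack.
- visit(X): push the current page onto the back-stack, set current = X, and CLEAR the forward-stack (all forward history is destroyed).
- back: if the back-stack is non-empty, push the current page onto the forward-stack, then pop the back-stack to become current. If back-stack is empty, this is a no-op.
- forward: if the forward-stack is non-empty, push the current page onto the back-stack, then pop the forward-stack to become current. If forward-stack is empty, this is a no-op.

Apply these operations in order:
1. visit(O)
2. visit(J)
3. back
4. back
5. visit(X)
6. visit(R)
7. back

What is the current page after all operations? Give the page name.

After 1 (visit(O)): cur=O back=1 fwd=0
After 2 (visit(J)): cur=J back=2 fwd=0
After 3 (back): cur=O back=1 fwd=1
After 4 (back): cur=HOME back=0 fwd=2
After 5 (visit(X)): cur=X back=1 fwd=0
After 6 (visit(R)): cur=R back=2 fwd=0
After 7 (back): cur=X back=1 fwd=1

Answer: X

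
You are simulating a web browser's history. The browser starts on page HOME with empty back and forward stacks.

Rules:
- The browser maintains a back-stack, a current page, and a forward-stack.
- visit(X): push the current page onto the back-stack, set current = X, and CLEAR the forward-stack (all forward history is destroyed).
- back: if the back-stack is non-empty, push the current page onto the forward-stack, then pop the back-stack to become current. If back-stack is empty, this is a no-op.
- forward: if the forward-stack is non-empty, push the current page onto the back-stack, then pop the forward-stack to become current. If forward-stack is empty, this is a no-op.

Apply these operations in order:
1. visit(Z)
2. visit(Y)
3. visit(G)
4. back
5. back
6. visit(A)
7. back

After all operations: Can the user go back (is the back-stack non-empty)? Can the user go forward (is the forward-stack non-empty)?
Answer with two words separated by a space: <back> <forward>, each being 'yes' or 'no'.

Answer: yes yes

Derivation:
After 1 (visit(Z)): cur=Z back=1 fwd=0
After 2 (visit(Y)): cur=Y back=2 fwd=0
After 3 (visit(G)): cur=G back=3 fwd=0
After 4 (back): cur=Y back=2 fwd=1
After 5 (back): cur=Z back=1 fwd=2
After 6 (visit(A)): cur=A back=2 fwd=0
After 7 (back): cur=Z back=1 fwd=1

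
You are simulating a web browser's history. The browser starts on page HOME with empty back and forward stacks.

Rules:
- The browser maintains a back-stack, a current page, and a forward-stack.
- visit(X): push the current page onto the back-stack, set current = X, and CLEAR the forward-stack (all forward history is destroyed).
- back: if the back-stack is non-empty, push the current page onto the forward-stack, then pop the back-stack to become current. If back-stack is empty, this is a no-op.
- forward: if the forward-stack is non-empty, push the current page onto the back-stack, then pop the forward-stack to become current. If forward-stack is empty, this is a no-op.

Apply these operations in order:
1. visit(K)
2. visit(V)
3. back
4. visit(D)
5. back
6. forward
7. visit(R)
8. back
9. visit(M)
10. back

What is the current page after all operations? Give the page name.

After 1 (visit(K)): cur=K back=1 fwd=0
After 2 (visit(V)): cur=V back=2 fwd=0
After 3 (back): cur=K back=1 fwd=1
After 4 (visit(D)): cur=D back=2 fwd=0
After 5 (back): cur=K back=1 fwd=1
After 6 (forward): cur=D back=2 fwd=0
After 7 (visit(R)): cur=R back=3 fwd=0
After 8 (back): cur=D back=2 fwd=1
After 9 (visit(M)): cur=M back=3 fwd=0
After 10 (back): cur=D back=2 fwd=1

Answer: D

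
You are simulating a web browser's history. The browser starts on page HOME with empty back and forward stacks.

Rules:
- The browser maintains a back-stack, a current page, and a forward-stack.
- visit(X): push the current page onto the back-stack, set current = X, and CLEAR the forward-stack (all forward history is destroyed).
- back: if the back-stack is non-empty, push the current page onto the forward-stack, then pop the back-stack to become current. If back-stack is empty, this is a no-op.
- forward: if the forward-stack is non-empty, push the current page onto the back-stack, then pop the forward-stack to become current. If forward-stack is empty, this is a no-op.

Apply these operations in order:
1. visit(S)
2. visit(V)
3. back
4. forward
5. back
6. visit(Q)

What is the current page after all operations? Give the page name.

After 1 (visit(S)): cur=S back=1 fwd=0
After 2 (visit(V)): cur=V back=2 fwd=0
After 3 (back): cur=S back=1 fwd=1
After 4 (forward): cur=V back=2 fwd=0
After 5 (back): cur=S back=1 fwd=1
After 6 (visit(Q)): cur=Q back=2 fwd=0

Answer: Q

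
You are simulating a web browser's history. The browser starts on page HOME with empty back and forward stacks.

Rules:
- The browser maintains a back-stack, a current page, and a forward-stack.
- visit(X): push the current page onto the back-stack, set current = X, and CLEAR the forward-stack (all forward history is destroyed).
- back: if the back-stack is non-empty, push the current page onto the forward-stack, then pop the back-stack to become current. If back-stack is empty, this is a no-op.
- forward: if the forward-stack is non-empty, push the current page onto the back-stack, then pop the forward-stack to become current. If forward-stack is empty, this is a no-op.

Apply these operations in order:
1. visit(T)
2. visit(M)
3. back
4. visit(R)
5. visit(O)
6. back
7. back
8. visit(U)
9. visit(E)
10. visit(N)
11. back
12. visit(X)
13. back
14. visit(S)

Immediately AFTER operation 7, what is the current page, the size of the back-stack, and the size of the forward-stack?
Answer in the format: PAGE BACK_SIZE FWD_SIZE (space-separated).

After 1 (visit(T)): cur=T back=1 fwd=0
After 2 (visit(M)): cur=M back=2 fwd=0
After 3 (back): cur=T back=1 fwd=1
After 4 (visit(R)): cur=R back=2 fwd=0
After 5 (visit(O)): cur=O back=3 fwd=0
After 6 (back): cur=R back=2 fwd=1
After 7 (back): cur=T back=1 fwd=2

T 1 2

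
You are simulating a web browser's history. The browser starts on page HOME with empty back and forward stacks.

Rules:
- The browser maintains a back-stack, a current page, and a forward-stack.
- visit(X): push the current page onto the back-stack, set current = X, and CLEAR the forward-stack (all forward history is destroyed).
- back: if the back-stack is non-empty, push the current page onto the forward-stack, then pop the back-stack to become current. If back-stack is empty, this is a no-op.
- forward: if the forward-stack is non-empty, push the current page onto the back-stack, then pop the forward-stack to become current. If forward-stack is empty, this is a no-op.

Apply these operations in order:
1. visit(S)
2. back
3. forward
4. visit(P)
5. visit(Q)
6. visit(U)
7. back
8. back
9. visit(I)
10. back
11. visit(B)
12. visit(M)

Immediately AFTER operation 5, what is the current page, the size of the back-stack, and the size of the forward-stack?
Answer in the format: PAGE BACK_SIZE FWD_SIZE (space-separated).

After 1 (visit(S)): cur=S back=1 fwd=0
After 2 (back): cur=HOME back=0 fwd=1
After 3 (forward): cur=S back=1 fwd=0
After 4 (visit(P)): cur=P back=2 fwd=0
After 5 (visit(Q)): cur=Q back=3 fwd=0

Q 3 0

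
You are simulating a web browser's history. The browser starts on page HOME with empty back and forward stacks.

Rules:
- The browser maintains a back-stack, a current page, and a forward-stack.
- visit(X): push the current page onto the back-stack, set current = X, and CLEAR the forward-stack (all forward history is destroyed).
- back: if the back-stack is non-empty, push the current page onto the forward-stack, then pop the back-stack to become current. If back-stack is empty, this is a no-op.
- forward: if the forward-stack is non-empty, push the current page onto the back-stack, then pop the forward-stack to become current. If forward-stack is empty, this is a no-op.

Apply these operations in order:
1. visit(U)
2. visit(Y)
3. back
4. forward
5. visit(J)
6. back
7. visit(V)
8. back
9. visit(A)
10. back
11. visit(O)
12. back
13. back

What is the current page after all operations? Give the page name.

Answer: U

Derivation:
After 1 (visit(U)): cur=U back=1 fwd=0
After 2 (visit(Y)): cur=Y back=2 fwd=0
After 3 (back): cur=U back=1 fwd=1
After 4 (forward): cur=Y back=2 fwd=0
After 5 (visit(J)): cur=J back=3 fwd=0
After 6 (back): cur=Y back=2 fwd=1
After 7 (visit(V)): cur=V back=3 fwd=0
After 8 (back): cur=Y back=2 fwd=1
After 9 (visit(A)): cur=A back=3 fwd=0
After 10 (back): cur=Y back=2 fwd=1
After 11 (visit(O)): cur=O back=3 fwd=0
After 12 (back): cur=Y back=2 fwd=1
After 13 (back): cur=U back=1 fwd=2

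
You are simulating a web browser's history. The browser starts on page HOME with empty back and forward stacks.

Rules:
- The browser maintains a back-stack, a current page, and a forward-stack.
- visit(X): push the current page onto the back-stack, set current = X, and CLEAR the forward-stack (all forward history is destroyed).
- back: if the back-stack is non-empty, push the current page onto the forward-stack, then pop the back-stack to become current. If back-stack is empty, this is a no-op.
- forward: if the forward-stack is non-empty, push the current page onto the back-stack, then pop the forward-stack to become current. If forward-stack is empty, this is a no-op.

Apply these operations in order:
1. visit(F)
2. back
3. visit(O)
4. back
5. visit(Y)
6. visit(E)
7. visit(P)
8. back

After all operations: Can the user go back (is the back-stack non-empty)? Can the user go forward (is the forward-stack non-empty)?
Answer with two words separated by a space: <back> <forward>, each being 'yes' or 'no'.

After 1 (visit(F)): cur=F back=1 fwd=0
After 2 (back): cur=HOME back=0 fwd=1
After 3 (visit(O)): cur=O back=1 fwd=0
After 4 (back): cur=HOME back=0 fwd=1
After 5 (visit(Y)): cur=Y back=1 fwd=0
After 6 (visit(E)): cur=E back=2 fwd=0
After 7 (visit(P)): cur=P back=3 fwd=0
After 8 (back): cur=E back=2 fwd=1

Answer: yes yes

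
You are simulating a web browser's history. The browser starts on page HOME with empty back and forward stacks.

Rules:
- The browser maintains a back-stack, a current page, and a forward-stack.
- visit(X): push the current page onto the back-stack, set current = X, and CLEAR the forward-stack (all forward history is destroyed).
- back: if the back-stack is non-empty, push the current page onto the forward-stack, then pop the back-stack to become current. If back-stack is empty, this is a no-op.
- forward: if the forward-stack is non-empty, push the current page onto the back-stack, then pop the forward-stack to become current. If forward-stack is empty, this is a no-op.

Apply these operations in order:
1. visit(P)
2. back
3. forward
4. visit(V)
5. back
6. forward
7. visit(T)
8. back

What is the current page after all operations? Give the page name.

After 1 (visit(P)): cur=P back=1 fwd=0
After 2 (back): cur=HOME back=0 fwd=1
After 3 (forward): cur=P back=1 fwd=0
After 4 (visit(V)): cur=V back=2 fwd=0
After 5 (back): cur=P back=1 fwd=1
After 6 (forward): cur=V back=2 fwd=0
After 7 (visit(T)): cur=T back=3 fwd=0
After 8 (back): cur=V back=2 fwd=1

Answer: V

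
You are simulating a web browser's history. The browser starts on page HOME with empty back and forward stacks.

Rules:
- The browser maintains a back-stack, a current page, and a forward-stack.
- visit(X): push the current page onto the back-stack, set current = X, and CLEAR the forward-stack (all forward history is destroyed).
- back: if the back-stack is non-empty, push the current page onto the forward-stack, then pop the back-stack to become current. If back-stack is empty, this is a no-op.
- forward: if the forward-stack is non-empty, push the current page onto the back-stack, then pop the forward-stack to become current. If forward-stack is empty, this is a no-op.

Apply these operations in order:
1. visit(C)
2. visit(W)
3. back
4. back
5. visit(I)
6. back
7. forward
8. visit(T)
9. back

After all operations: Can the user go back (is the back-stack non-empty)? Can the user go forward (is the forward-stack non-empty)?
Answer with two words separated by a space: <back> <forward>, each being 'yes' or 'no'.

Answer: yes yes

Derivation:
After 1 (visit(C)): cur=C back=1 fwd=0
After 2 (visit(W)): cur=W back=2 fwd=0
After 3 (back): cur=C back=1 fwd=1
After 4 (back): cur=HOME back=0 fwd=2
After 5 (visit(I)): cur=I back=1 fwd=0
After 6 (back): cur=HOME back=0 fwd=1
After 7 (forward): cur=I back=1 fwd=0
After 8 (visit(T)): cur=T back=2 fwd=0
After 9 (back): cur=I back=1 fwd=1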